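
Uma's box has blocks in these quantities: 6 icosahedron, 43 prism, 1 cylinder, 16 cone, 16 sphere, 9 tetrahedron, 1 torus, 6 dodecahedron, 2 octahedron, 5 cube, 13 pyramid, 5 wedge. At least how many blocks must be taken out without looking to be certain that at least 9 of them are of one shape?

Put each drawn block into a box by shape. The largest draw with every box below 9 takes min(count, 8) from each shape; shapes with fewer than 8 contribute all they have.
Σ min(cᵢ, 8) = 6 + 8 + 1 + 8 + 8 + 8 + 1 + 6 + 2 + 5 + 8 + 5 = 66.
Draw number 66 + 1 = 67 must push one box to 9.

67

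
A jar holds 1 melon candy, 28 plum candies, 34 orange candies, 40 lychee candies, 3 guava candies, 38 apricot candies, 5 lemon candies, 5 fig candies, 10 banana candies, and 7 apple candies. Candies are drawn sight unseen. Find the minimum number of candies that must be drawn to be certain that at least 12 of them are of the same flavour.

An adversary could hand out at most 11 candies per flavour (6 flavours run out sooner): 1 + 11 + 11 + 11 + 3 + 11 + 5 + 5 + 10 + 7 = 75 candies and still no flavour has 12.
Pigeonhole: one more candy lands in a flavour already at 11, so 76 draws are enough and 75 are not.

76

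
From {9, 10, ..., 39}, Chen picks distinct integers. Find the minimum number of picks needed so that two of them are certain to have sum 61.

A set avoiding the sum 61 can contain at most one of each pair {x, 61−x}, plus the 13 elements whose complement lies outside the range.
The integers 9, …, 30 (22 of them) are such a set: any two sum to at least 9+10 = 19 and at most 29+30 = 59 < 61.
By pigeonhole, any 23rd integer completes one of the 9 pairs, so 23 choices force a sum of 61.

23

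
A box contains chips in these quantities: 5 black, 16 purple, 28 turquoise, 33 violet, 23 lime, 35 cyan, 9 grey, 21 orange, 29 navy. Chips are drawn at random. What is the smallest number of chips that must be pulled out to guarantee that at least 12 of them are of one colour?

Pigeonhole: put each drawn chip into a box by colour. The largest draw with every box below 12 takes min(count, 11) from each colour; colours with fewer than 11 contribute all they have.
Σ min(cᵢ, 11) = 5 + 11 + 11 + 11 + 11 + 11 + 9 + 11 + 11 = 91.
Draw number 91 + 1 = 92 must push one box to 12.

92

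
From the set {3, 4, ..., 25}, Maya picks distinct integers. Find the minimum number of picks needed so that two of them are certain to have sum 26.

14

A set avoiding the sum 26 can contain at most one of each pair {x, 26−x}, plus the 3 elements whose complement lies outside the range or equal to its own complement.
The integers 13, …, 25 (13 of them) are such a set: any two sum to at least 13+14 = 27 > 26.
By pigeonhole, any 14th integer completes one of the 10 pairs, so 14 choices force a sum of 26.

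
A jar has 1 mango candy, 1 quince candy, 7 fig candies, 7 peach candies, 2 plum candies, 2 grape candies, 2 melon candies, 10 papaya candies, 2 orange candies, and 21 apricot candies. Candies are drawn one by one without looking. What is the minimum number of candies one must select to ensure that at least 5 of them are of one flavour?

By the pigeonhole principle, the 10 flavours are the holes; the candies drawn are the pigeons.
To avoid 5 of any one flavour, the worst case takes at most 4 of each flavour, or every candy of a flavour that has fewer than 4.
That gives 1 + 1 + 4 + 4 + 2 + 2 + 2 + 4 + 2 + 4 = 26 candies with no flavour reaching 5.
The next candy forces some flavour to 5, so 26 + 1 = 27.

27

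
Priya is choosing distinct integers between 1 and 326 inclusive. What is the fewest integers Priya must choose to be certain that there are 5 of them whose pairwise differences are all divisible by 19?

Integers whose pairwise differences are multiples of 19 are exactly those sharing a remainder mod 19. The 19 residue classes mod 19 are the pigeonholes.
With 76 integers one could put 4 in each residue class and have no class reach 5.
The 77th integer pushes some class to 5, so 19·4 + 1 = 77.

77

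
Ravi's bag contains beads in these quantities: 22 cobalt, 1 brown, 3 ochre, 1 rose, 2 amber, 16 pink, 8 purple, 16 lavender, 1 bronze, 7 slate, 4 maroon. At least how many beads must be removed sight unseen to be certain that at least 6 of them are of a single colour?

38

The 11 colours are the holes; the beads drawn are the pigeons.
To avoid 6 of any one colour, the worst case takes at most 5 of each colour, or every bead of a colour that has fewer than 5.
That gives 5 + 1 + 3 + 1 + 2 + 5 + 5 + 5 + 1 + 5 + 4 = 37 beads with no colour reaching 6.
The next bead forces some colour to 6, so 37 + 1 = 38.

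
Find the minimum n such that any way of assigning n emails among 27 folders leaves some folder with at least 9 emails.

217

With 216 emails one could put exactly 8 in each of the 27 folders, and no folder would reach 9.
One more email must land in a folder that already has 8, giving it 9.
So 27 × 8 + 1 = 217 emails are required.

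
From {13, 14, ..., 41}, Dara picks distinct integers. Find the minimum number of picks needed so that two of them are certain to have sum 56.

Group the elements by complementary pair {x, 56−x}: {15,41}, {16,40}, {17,39}, …, giving 13 two-element pairs, the single value 28 (it cannot pair with itself since the integers are distinct), and 2 integers whose partner 56−x falls outside [13,41].
Treating each of those 16 groups as a pigeonhole, one can pick one integer per group — 16 integers — with no two summing to 56.
The 17th integer lands in an occupied pair, forcing a sum of 56.

17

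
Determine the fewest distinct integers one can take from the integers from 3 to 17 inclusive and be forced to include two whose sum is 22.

A set avoiding the sum 22 can contain at most one of each pair {x, 22−x}, plus the 3 elements whose complement lies outside the range or equal to its own complement.
The integers 3, …, 11 (9 of them) are such a set: any two sum to at least 3+4 = 7 and at most 10+11 = 21 < 22.
Any 10th integer completes one of the 6 pairs, so 10 choices force a sum of 22.

10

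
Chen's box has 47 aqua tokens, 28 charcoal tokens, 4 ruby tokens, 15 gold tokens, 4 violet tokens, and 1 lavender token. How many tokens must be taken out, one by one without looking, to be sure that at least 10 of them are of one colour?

Put each drawn token into a box by colour. The largest draw with every box below 10 takes min(count, 9) from each colour; colours with fewer than 9 contribute all they have.
Σ min(cᵢ, 9) = 9 + 9 + 4 + 9 + 4 + 1 = 36.
Draw number 36 + 1 = 37 must push one box to 10.

37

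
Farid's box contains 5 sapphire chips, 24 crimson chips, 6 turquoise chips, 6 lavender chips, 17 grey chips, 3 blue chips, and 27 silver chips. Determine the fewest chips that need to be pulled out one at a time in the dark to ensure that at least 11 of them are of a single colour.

An adversary could hand out at most 10 chips per colour (4 colours run out sooner): 5 + 10 + 6 + 6 + 10 + 3 + 10 = 50 chips and still no colour has 11.
One more chip lands in a colour already at 10, so 51 draws are enough and 50 are not.

51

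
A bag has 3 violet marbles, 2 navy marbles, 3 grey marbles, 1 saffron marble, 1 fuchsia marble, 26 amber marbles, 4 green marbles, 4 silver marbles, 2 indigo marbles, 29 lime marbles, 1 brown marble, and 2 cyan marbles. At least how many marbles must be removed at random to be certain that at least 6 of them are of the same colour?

34

An adversary could hand out at most 5 marbles per colour (10 colours run out sooner): 3 + 2 + 3 + 1 + 1 + 5 + 4 + 4 + 2 + 5 + 1 + 2 = 33 marbles and still no colour has 6.
One more marble lands in a colour already at 5, so 34 draws are enough and 33 are not.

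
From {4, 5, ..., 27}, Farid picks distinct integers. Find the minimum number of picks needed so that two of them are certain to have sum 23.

17

Group the elements by complementary pair {x, 23−x}: {4,19}, {5,18}, {6,17}, …, giving 8 two-element pairs and 8 integers whose partner 23−x falls outside [4,27].
Treating each of those 16 groups as a pigeonhole, one can pick one integer per group — 16 integers — with no two summing to 23.
The 17th integer lands in an occupied pair, forcing a sum of 23.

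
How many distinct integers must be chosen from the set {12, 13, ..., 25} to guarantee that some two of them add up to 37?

8

A set avoiding the sum 37 can contain at most one of each pair {x, 37−x}.
The integers 19, …, 25 (7 of them) are such a set: any two sum to at least 19+20 = 39 > 37.
By the pigeonhole principle, any 8th integer completes one of the 7 pairs, so 8 choices force a sum of 37.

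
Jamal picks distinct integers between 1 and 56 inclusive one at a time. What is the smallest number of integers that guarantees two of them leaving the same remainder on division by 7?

8

The 7 residue classes mod 7 are the pigeonholes.
With 7 integers one could put 1 in each residue class and have no class reach 2.
The 8th integer pushes some class to 2, so 7·1 + 1 = 8.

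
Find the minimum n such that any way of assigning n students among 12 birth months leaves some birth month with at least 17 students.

193

With 192 students one could put exactly 16 in each of the 12 birth months, and no birth month would reach 17.
By pigeonhole, one more student must land in a birth month that already has 16, giving it 17.
So 12 × 16 + 1 = 193 students are required.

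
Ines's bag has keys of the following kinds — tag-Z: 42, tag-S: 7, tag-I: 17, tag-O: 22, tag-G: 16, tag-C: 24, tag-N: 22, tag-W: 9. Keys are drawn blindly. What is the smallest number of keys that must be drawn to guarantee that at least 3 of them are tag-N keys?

140

In the worst case for collecting tag-N keys, every non-tag-N key comes out first.
There are 42 + 7 + 17 + 22 + 16 + 24 + 9 = 137 non-tag-N keys altogether.
After those, each further key must be tag-N, so 137 + 3 = 140 draws guarantee 3 tag-N keys.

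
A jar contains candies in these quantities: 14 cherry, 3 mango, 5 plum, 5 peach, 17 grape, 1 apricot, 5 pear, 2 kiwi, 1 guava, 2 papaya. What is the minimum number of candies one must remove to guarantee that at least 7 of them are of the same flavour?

37

An adversary could hand out at most 6 candies per flavour (8 flavours run out sooner): 6 + 3 + 5 + 5 + 6 + 1 + 5 + 2 + 1 + 2 = 36 candies and still no flavour has 7.
Pigeonhole: one more candy lands in a flavour already at 6, so 37 draws are enough and 36 are not.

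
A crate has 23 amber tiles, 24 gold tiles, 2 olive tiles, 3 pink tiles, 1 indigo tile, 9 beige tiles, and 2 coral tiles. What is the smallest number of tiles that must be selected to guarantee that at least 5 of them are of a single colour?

Pigeonhole: the 7 colours are the holes; the tiles drawn are the pigeons.
To avoid 5 of any one colour, the worst case takes at most 4 of each colour, or every tile of a colour that has fewer than 4.
That gives 4 + 4 + 2 + 3 + 1 + 4 + 2 = 20 tiles with no colour reaching 5.
The next tile forces some colour to 5, so 20 + 1 = 21.

21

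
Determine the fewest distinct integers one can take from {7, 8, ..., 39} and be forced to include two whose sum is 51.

Two chosen integers sum to 51 exactly when both halves of some pair {x, 51−x} with 12 ≤ x ≤ 51−x ≤ 39 are chosen — 14 such pairs.
The remaining 5 elements (those with no distinct partner in range) can never complete a 51-sum, so the worst case takes all of them and one from each pair: 5 + 14 = 19.
The 20th integer has to be the second member of some pair, so 19 + 1 = 20.

20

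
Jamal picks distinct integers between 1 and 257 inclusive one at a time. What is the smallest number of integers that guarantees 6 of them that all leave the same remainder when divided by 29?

146

By the pigeonhole principle, the 29 residue classes mod 29 are the pigeonholes.
With 145 integers one could put 5 in each residue class and have no class reach 6.
The 146th integer pushes some class to 6, so 29·5 + 1 = 146.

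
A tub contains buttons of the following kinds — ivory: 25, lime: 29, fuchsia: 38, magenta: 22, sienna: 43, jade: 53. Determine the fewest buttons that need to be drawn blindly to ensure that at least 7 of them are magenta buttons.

In the worst case for collecting magenta buttons, every non-magenta button comes out first.
There are 25 + 29 + 38 + 43 + 53 = 188 non-magenta buttons altogether.
After those, each further button must be magenta, so 188 + 7 = 195 draws guarantee 7 magenta buttons.

195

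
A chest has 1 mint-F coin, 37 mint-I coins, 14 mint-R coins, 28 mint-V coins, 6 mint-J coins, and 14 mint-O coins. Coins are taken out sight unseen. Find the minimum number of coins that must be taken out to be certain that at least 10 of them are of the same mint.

Put each drawn coin into a box by mint. The largest draw with every box below 10 takes min(count, 9) from each mint; mints with fewer than 9 contribute all they have.
Σ min(cᵢ, 9) = 1 + 9 + 9 + 9 + 6 + 9 = 43.
Draw number 43 + 1 = 44 must push one box to 10.

44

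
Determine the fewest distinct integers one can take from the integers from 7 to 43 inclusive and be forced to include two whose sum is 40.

25

Group the elements by complementary pair {x, 40−x}: {7,33}, {8,32}, {9,31}, …, giving 13 two-element pairs, the single value 20 (it cannot pair with itself since the integers are distinct), and 10 integers whose partner 40−x falls outside [7,43].
Pigeonhole: treating each of those 24 groups as a pigeonhole, one can pick one integer per group — 24 integers — with no two summing to 40.
The 25th integer lands in an occupied pair, forcing a sum of 40.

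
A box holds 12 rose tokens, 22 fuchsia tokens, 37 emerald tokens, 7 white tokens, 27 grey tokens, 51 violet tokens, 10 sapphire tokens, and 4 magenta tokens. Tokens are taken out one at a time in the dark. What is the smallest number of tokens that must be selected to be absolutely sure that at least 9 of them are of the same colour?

60

Put each drawn token into a box by colour. The largest draw with every box below 9 takes min(count, 8) from each colour; colours with fewer than 8 contribute all they have.
Σ min(cᵢ, 8) = 8 + 8 + 8 + 7 + 8 + 8 + 8 + 4 = 59.
Draw number 59 + 1 = 60 must push one box to 9.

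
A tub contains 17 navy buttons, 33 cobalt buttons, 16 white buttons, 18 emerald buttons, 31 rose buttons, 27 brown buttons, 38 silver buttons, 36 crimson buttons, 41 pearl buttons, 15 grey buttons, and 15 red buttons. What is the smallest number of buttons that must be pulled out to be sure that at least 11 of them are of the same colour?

By the pigeonhole principle, the 11 colours are the holes; the buttons drawn are the pigeons.
To avoid 11 of any one colour, the worst case takes at most 10 of each colour.
That gives 10 + 10 + 10 + 10 + 10 + 10 + 10 + 10 + 10 + 10 + 10 = 110 buttons with no colour reaching 11.
The next button forces some colour to 11, so 110 + 1 = 111.

111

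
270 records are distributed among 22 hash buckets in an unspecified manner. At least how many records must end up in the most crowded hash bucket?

13

Pigeonhole: the 22 hash buckets are the holes and the 270 records are the pigeons.
If every hash bucket held at most 12 records, the total would be at most 22 × 12 = 264, which is less than 270.
So some hash bucket holds at least ⌈270/22⌉ = 13 records.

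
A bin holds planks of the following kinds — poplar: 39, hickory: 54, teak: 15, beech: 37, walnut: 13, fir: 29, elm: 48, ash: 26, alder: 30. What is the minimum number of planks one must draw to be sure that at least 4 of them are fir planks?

In the worst case for collecting fir planks, every non-fir plank comes out first.
There are 39 + 54 + 15 + 37 + 13 + 48 + 26 + 30 = 262 non-fir planks altogether.
After those, each further plank must be fir, so 262 + 4 = 266 draws guarantee 4 fir planks.

266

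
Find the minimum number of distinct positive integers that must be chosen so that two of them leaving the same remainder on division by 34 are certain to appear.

The 34 residue classes mod 34 are the pigeonholes.
With 34 integers one could put 1 in each residue class and have no class reach 2.
The 35th integer pushes some class to 2, so 34·1 + 1 = 35.

35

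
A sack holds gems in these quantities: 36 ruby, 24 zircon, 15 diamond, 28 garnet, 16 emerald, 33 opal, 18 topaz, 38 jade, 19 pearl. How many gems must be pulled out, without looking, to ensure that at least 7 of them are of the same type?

55

An adversary could hand out at most 6 gems per type: 6 + 6 + 6 + 6 + 6 + 6 + 6 + 6 + 6 = 54 gems and still no type has 7.
One more gem lands in a type already at 6, so 55 draws are enough and 54 are not.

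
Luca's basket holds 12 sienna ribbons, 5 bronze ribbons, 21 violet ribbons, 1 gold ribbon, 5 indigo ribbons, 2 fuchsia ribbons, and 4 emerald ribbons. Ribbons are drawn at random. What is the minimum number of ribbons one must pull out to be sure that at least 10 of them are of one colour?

36

By the pigeonhole principle, the 7 colours are the holes; the ribbons drawn are the pigeons.
To avoid 10 of any one colour, the worst case takes at most 9 of each colour, or every ribbon of a colour that has fewer than 9.
That gives 9 + 5 + 9 + 1 + 5 + 2 + 4 = 35 ribbons with no colour reaching 10.
The next ribbon forces some colour to 10, so 35 + 1 = 36.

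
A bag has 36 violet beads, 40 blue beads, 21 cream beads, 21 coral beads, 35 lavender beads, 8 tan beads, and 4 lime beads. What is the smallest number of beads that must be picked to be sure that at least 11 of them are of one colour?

63

The 7 colours are the holes; the beads drawn are the pigeons.
To avoid 11 of any one colour, the worst case takes at most 10 of each colour, or every bead of a colour that has fewer than 10.
That gives 10 + 10 + 10 + 10 + 10 + 8 + 4 = 62 beads with no colour reaching 11.
The next bead forces some colour to 11, so 62 + 1 = 63.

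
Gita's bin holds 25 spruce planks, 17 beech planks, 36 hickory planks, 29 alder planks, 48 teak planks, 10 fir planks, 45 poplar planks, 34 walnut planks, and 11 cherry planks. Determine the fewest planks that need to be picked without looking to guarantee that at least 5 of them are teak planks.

212

In the worst case for collecting teak planks, every non-teak plank comes out first.
There are 25 + 17 + 36 + 29 + 10 + 45 + 34 + 11 = 207 non-teak planks altogether.
After those, each further plank must be teak, so 207 + 5 = 212 draws guarantee 5 teak planks.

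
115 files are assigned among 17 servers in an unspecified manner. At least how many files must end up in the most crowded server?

7

The 17 servers are the holes and the 115 files are the pigeons.
If every server held at most 6 files, the total would be at most 17 × 6 = 102, which is less than 115.
So some server holds at least ⌈115/17⌉ = 7 files.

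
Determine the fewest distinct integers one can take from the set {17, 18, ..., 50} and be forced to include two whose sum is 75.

22

A set avoiding the sum 75 can contain at most one of each pair {x, 75−x}, plus the 8 elements whose complement lies outside the range.
The integers 17, …, 37 (21 of them) are such a set: any two sum to at least 17+18 = 35 and at most 36+37 = 73 < 75.
Any 22nd integer completes one of the 13 pairs, so 22 choices force a sum of 75.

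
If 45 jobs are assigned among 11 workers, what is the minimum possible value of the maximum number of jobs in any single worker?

5

By the pigeonhole principle, the 11 workers are the holes and the 45 jobs are the pigeons.
If every worker held at most 4 jobs, the total would be at most 11 × 4 = 44, which is less than 45.
So some worker holds at least ⌈45/11⌉ = 5 jobs.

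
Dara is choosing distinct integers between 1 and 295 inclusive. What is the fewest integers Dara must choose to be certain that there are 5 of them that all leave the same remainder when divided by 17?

69

The 17 residue classes mod 17 are the pigeonholes.
With 68 integers one could put 4 in each residue class and have no class reach 5.
The 69th integer pushes some class to 5, so 17·4 + 1 = 69.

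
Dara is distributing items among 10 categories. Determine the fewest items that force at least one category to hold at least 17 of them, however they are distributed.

161

With 160 items one could put exactly 16 in each of the 10 categories, and no category would reach 17.
One more item must land in a category that already has 16, giving it 17.
So 10 × 16 + 1 = 161 items are required.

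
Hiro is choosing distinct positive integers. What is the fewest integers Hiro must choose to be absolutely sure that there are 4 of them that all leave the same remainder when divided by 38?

115

By the pigeonhole principle, the 38 residue classes mod 38 are the pigeonholes.
With 114 integers one could put 3 in each residue class and have no class reach 4.
The 115th integer pushes some class to 4, so 38·3 + 1 = 115.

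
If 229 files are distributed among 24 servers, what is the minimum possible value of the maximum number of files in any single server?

10

The 24 servers are the holes and the 229 files are the pigeons.
If every server held at most 9 files, the total would be at most 24 × 9 = 216, which is less than 229.
So some server holds at least ⌈229/24⌉ = 10 files.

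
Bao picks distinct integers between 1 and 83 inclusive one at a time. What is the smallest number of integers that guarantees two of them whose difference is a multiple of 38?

Integers whose pairwise differences are multiples of 38 are exactly those sharing a remainder mod 38. By pigeonhole, the 38 residue classes mod 38 are the pigeonholes.
With 38 integers one could put 1 in each residue class and have no class reach 2.
The 39th integer pushes some class to 2, so 38·1 + 1 = 39.

39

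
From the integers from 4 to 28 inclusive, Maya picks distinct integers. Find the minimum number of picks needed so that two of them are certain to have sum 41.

18

A set avoiding the sum 41 can contain at most one of each pair {x, 41−x}, plus the 9 elements whose complement lies outside the range.
The integers 4, …, 20 (17 of them) are such a set: any two sum to at least 4+5 = 9 and at most 19+20 = 39 < 41.
Pigeonhole: any 18th integer completes one of the 8 pairs, so 18 choices force a sum of 41.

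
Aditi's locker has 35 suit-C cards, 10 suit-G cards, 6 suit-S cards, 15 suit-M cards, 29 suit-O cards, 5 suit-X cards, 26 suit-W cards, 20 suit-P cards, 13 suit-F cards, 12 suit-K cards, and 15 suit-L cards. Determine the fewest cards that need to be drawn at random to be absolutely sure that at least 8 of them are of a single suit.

Put each drawn card into a box by suit. The largest draw with every box below 8 takes min(count, 7) from each suit; suits with fewer than 7 contribute all they have.
Σ min(cᵢ, 7) = 7 + 7 + 6 + 7 + 7 + 5 + 7 + 7 + 7 + 7 + 7 = 74.
Draw number 74 + 1 = 75 must push one box to 8.

75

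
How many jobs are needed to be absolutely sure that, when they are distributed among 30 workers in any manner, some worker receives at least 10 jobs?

271

With 270 jobs one could put exactly 9 in each of the 30 workers, and no worker would reach 10.
One more job must land in a worker that already has 9, giving it 10.
So 30 × 9 + 1 = 271 jobs are required.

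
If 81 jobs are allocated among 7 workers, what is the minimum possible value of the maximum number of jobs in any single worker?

12

Pigeonhole: the 7 workers are the holes and the 81 jobs are the pigeons.
If every worker held at most 11 jobs, the total would be at most 7 × 11 = 77, which is less than 81.
So some worker holds at least ⌈81/7⌉ = 12 jobs.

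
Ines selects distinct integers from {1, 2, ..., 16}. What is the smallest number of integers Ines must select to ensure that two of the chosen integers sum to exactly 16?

Two chosen integers sum to 16 exactly when both halves of some pair {x, 16−x} with 1 ≤ x ≤ 16−x ≤ 15 are chosen — 7 such pairs.
The remaining 2 elements (those with no distinct partner in range) can never complete a 16-sum, so the worst case takes all of them and one from each pair: 2 + 7 = 9.
Pigeonhole: the 10th integer has to be the second member of some pair, so 9 + 1 = 10.

10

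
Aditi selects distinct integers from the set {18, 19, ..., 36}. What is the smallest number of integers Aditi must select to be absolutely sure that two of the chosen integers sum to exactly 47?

14

Two chosen integers sum to 47 exactly when both halves of some pair {x, 47−x} with 18 ≤ x ≤ 47−x ≤ 29 are chosen — 6 such pairs.
The remaining 7 elements (those with no distinct partner in range) can never complete a 47-sum, so the worst case takes all of them and one from each pair: 7 + 6 = 13.
The 14th integer has to be the second member of some pair, so 13 + 1 = 14.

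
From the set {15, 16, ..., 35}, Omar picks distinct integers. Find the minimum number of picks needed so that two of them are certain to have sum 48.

Two chosen integers sum to 48 exactly when both halves of some pair {x, 48−x} with 15 ≤ x ≤ 48−x ≤ 33 are chosen — 9 such pairs.
The remaining 3 elements (those with no distinct partner in range) can never complete a 48-sum, so the worst case takes all of them and one from each pair: 3 + 9 = 12.
The 13th integer has to be the second member of some pair, so 12 + 1 = 13.

13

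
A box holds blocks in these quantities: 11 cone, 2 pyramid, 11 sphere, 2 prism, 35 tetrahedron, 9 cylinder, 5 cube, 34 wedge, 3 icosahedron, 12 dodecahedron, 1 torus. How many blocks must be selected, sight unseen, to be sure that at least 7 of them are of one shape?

An adversary could hand out at most 6 blocks per shape (5 shapes run out sooner): 6 + 2 + 6 + 2 + 6 + 6 + 5 + 6 + 3 + 6 + 1 = 49 blocks and still no shape has 7.
Pigeonhole: one more block lands in a shape already at 6, so 50 draws are enough and 49 are not.

50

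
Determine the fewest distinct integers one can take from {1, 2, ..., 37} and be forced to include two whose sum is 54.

Group the elements by complementary pair {x, 54−x}: {17,37}, {18,36}, {19,35}, …, giving 10 two-element pairs; the single value 27 (it cannot pair with itself since the integers are distinct); and 16 integers whose partner 54−x falls outside [1,37].
Pigeonhole: treating each of those 27 groups as a pigeonhole, one can pick one integer per group — 27 integers — with no two summing to 54.
The 28th integer lands in an occupied pair, forcing a sum of 54.

28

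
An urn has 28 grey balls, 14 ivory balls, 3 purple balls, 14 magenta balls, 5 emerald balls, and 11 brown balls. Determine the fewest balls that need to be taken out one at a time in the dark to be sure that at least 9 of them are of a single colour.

41

Pigeonhole: the 6 colours are the holes; the balls drawn are the pigeons.
To avoid 9 of any one colour, the worst case takes at most 8 of each colour, or every ball of a colour that has fewer than 8.
That gives 8 + 8 + 3 + 8 + 5 + 8 = 40 balls with no colour reaching 9.
The next ball forces some colour to 9, so 40 + 1 = 41.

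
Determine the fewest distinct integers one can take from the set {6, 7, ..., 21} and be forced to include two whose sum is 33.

12

A set avoiding the sum 33 can contain at most one of each pair {x, 33−x}, plus the 6 elements whose complement lies outside the range.
The integers 6, …, 16 (11 of them) are such a set: any two sum to at least 6+7 = 13 and at most 15+16 = 31 < 33.
Pigeonhole: any 12th integer completes one of the 5 pairs, so 12 choices force a sum of 33.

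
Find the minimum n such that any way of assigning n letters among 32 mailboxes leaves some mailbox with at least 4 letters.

With 96 letters one could put exactly 3 in each of the 32 mailboxes, and no mailbox would reach 4.
Pigeonhole: one more letter must land in a mailbox that already has 3, giving it 4.
So 32 × 3 + 1 = 97 letters are required.

97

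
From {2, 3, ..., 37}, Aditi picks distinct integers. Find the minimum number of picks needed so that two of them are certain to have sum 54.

27

Group the elements by complementary pair {x, 54−x}: {17,37}, {18,36}, {19,35}, …, giving 10 two-element pairs, the single value 27 (it cannot pair with itself since the integers are distinct), and 15 integers whose partner 54−x falls outside [2,37].
Treating each of those 26 groups as a pigeonhole, one can pick one integer per group — 26 integers — with no two summing to 54.
The 27th integer lands in an occupied pair, forcing a sum of 54.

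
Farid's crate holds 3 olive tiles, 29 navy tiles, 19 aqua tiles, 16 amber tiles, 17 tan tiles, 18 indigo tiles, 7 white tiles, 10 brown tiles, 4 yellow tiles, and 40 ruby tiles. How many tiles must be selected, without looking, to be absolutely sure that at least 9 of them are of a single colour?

71

The 10 colours are the holes; the tiles drawn are the pigeons.
To avoid 9 of any one colour, the worst case takes at most 8 of each colour, or every tile of a colour that has fewer than 8.
That gives 3 + 8 + 8 + 8 + 8 + 8 + 7 + 8 + 4 + 8 = 70 tiles with no colour reaching 9.
The next tile forces some colour to 9, so 70 + 1 = 71.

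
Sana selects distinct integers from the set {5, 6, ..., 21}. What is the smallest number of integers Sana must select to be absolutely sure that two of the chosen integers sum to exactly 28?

A set avoiding the sum 28 can contain at most one of each pair {x, 28−x}, plus the 3 elements whose complement lies outside the range or equal to its own complement.
The integers 5, …, 14 (10 of them) are such a set: any two sum to at least 5+6 = 11 and at most 13+14 = 27 < 28.
Pigeonhole: any 11th integer completes one of the 7 pairs, so 11 choices force a sum of 28.

11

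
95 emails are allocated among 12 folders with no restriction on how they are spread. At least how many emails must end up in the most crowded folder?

By the pigeonhole principle, the 12 folders are the holes and the 95 emails are the pigeons.
If every folder held at most 7 emails, the total would be at most 12 × 7 = 84, which is less than 95.
So some folder holds at least ⌈95/12⌉ = 8 emails.

8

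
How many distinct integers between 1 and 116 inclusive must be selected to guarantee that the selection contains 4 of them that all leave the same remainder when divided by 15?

Pigeonhole: the 15 residue classes mod 15 are the pigeonholes.
With 45 integers one could put 3 in each residue class and have no class reach 4.
The 46th integer pushes some class to 4, so 15·3 + 1 = 46.

46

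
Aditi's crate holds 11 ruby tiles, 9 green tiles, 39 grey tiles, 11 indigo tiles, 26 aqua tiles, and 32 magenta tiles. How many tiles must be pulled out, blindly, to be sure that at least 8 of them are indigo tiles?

125

In the worst case for collecting indigo tiles, every non-indigo tile comes out first.
There are 11 + 9 + 39 + 26 + 32 = 117 non-indigo tiles altogether.
After those, each further tile must be indigo, so 117 + 8 = 125 draws guarantee 8 indigo tiles.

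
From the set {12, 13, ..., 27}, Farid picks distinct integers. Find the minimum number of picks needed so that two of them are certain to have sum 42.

A set avoiding the sum 42 can contain at most one of each pair {x, 42−x}, plus the 4 elements whose complement lies outside the range or equal to its own complement.
The integers 12, …, 21 (10 of them) are such a set: any two sum to at least 12+13 = 25 and at most 20+21 = 41 < 42.
Any 11th integer completes one of the 6 pairs, so 11 choices force a sum of 42.

11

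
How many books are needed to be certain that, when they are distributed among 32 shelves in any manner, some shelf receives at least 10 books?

289

With 288 books one could put exactly 9 in each of the 32 shelves, and no shelf would reach 10.
By the pigeonhole principle, one more book must land in a shelf that already has 9, giving it 10.
So 32 × 9 + 1 = 289 books are required.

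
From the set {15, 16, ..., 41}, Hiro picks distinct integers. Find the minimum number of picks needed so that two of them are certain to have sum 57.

Two chosen integers sum to 57 exactly when both halves of some pair {x, 57−x} with 16 ≤ x ≤ 57−x ≤ 41 are chosen — 13 such pairs.
The remaining 1 element (those with no distinct partner in range) can never complete a 57-sum, so the worst case takes all of them and one from each pair: 1 + 13 = 14.
By the pigeonhole principle, the 15th integer has to be the second member of some pair, so 14 + 1 = 15.

15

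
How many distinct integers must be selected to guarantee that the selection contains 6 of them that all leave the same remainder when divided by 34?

The 34 residue classes mod 34 are the pigeonholes.
With 170 integers one could put 5 in each residue class and have no class reach 6.
The 171st integer pushes some class to 6, so 34·5 + 1 = 171.

171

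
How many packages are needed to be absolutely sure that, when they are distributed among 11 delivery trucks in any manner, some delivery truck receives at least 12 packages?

122

With 121 packages one could put exactly 11 in each of the 11 delivery trucks, and no delivery truck would reach 12.
One more package must land in a delivery truck that already has 11, giving it 12.
So 11 × 11 + 1 = 122 packages are required.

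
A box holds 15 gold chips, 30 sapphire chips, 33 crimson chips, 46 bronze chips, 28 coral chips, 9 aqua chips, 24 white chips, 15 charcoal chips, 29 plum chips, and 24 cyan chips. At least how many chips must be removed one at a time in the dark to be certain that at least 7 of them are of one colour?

61

An adversary could hand out at most 6 chips per colour: 6 + 6 + 6 + 6 + 6 + 6 + 6 + 6 + 6 + 6 = 60 chips and still no colour has 7.
One more chip lands in a colour already at 6, so 61 draws are enough and 60 are not.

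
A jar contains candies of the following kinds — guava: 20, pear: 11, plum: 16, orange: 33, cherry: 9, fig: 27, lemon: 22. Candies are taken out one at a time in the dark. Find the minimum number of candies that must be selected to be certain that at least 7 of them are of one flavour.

An adversary could hand out at most 6 candies per flavour: 6 + 6 + 6 + 6 + 6 + 6 + 6 = 42 candies and still no flavour has 7.
By the pigeonhole principle, one more candy lands in a flavour already at 6, so 43 draws are enough and 42 are not.

43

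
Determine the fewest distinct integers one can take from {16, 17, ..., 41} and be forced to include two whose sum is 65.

Group the elements by complementary pair {x, 65−x}: {24,41}, {25,40}, {26,39}, …, giving 9 two-element pairs and 8 integers whose partner 65−x falls outside [16,41].
Treating each of those 17 groups as a pigeonhole, one can pick one integer per group — 17 integers — with no two summing to 65.
The 18th integer lands in an occupied pair, forcing a sum of 65.

18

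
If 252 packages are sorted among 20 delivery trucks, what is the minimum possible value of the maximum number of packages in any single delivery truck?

13

By pigeonhole, the 20 delivery trucks are the holes and the 252 packages are the pigeons.
If every delivery truck held at most 12 packages, the total would be at most 20 × 12 = 240, which is less than 252.
So some delivery truck holds at least ⌈252/20⌉ = 13 packages.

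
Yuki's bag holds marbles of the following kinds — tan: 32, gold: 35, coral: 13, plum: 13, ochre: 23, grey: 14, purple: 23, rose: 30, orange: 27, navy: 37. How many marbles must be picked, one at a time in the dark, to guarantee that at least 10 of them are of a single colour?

91

The 10 colours are the holes; the marbles drawn are the pigeons.
To avoid 10 of any one colour, the worst case takes at most 9 of each colour.
That gives 9 + 9 + 9 + 9 + 9 + 9 + 9 + 9 + 9 + 9 = 90 marbles with no colour reaching 10.
The next marble forces some colour to 10, so 90 + 1 = 91.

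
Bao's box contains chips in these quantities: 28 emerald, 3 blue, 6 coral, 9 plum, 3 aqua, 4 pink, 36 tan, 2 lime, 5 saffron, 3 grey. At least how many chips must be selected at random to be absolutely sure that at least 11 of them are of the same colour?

The 10 colours are the holes; the chips drawn are the pigeons.
To avoid 11 of any one colour, the worst case takes at most 10 of each colour, or every chip of a colour that has fewer than 10.
That gives 10 + 3 + 6 + 9 + 3 + 4 + 10 + 2 + 5 + 3 = 55 chips with no colour reaching 11.
The next chip forces some colour to 11, so 55 + 1 = 56.

56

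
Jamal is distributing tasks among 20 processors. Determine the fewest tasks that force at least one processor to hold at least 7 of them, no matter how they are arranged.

121

With 120 tasks one could put exactly 6 in each of the 20 processors, and no processor would reach 7.
By the pigeonhole principle, one more task must land in a processor that already has 6, giving it 7.
So 20 × 6 + 1 = 121 tasks are required.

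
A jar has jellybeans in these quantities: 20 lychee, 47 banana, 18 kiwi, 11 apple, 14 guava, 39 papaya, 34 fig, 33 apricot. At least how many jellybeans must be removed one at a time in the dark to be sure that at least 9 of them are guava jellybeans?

211

In the worst case for collecting guava jellybeans, every non-guava jellybean comes out first.
There are 20 + 47 + 18 + 11 + 39 + 34 + 33 = 202 non-guava jellybeans altogether.
After those, each further jellybean must be guava, so 202 + 9 = 211 draws guarantee 9 guava jellybeans.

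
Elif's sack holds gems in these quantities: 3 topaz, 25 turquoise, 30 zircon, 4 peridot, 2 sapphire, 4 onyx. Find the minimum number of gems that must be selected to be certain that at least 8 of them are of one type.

28

An adversary could hand out at most 7 gems per type (4 types run out sooner): 3 + 7 + 7 + 4 + 2 + 4 = 27 gems and still no type has 8.
By pigeonhole, one more gem lands in a type already at 7, so 28 draws are enough and 27 are not.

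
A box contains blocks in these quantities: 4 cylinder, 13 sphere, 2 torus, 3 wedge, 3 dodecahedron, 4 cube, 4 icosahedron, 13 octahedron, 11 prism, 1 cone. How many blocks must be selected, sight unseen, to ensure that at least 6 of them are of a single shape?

Put each drawn block into a box by shape. The largest draw with every box below 6 takes min(count, 5) from each shape; shapes with fewer than 5 contribute all they have.
Σ min(cᵢ, 5) = 4 + 5 + 2 + 3 + 3 + 4 + 4 + 5 + 5 + 1 = 36.
Draw number 36 + 1 = 37 must push one box to 6.

37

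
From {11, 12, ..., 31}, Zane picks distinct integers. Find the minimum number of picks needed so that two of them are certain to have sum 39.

13

Two chosen integers sum to 39 exactly when both halves of some pair {x, 39−x} with 11 ≤ x ≤ 39−x ≤ 28 are chosen — 9 such pairs.
The remaining 3 elements (those with no distinct partner in range) can never complete a 39-sum, so the worst case takes all of them and one from each pair: 3 + 9 = 12.
Pigeonhole: the 13th integer has to be the second member of some pair, so 12 + 1 = 13.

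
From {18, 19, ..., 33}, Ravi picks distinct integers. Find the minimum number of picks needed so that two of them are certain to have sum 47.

11

Group the elements by complementary pair {x, 47−x}: {18,29}, {19,28}, {20,27}, …, giving 6 two-element pairs and 4 integers whose partner 47−x falls outside [18,33].
By pigeonhole, treating each of those 10 groups as a pigeonhole, one can pick one integer per group — 10 integers — with no two summing to 47.
The 11th integer lands in an occupied pair, forcing a sum of 47.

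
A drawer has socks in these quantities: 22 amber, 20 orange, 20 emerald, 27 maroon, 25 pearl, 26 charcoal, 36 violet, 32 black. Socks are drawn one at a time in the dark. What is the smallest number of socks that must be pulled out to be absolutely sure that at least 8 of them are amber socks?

In the worst case for collecting amber socks, every non-amber sock comes out first.
There are 20 + 20 + 27 + 25 + 26 + 36 + 32 = 186 non-amber socks altogether.
After those, each further sock must be amber, so 186 + 8 = 194 draws guarantee 8 amber socks.

194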